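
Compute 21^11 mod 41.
Use repeated squaring. Binary(11) = 1011. Walk through the bits of the exponent 11 left-to-right: at each bit after the leading one, square the running value, then multiply by 21 if the bit is 1 (always reducing mod 41):
  bit 1 = 1 (leading): start with 21.
  bit 2 = 0: square 21^2 = 441 ≡ 31 (mod 41).
  bit 3 = 1: square 31^2 = 961 ≡ 18; bit is 1, so multiply 18·21 = 378 ≡ 9 (mod 41).
  bit 4 = 1: square 9^2 = 81 ≡ 40; bit is 1, so multiply 40·21 = 840 ≡ 20 (mod 41).
Final value: 21^11 ≡ 20 (mod 41).

Final answer: 20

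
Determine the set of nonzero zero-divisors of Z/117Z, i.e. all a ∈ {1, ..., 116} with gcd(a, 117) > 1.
nonzero zero-divisors of Z/117Z = {3, 6, 9, 12, 13, 15, 18, 21, 24, 26, 27, 30, 33, 36, 39, 42, 45, 48, 51, 52, 54, 57, 60, 63, 65, 66, 69, 72, 75, 78, 81, 84, 87, 90, 91, 93, 96, 99, 102, 104, 105, 108, 111, 114}

An element a ∈ Z/117Z (with a ≠ 0) is a zero-divisor iff gcd(a, 117) > 1 (because a is a unit precisely when gcd(a, n) = 1, and in Z/nZ every nonzero, non-unit element is a zero-divisor). Scan a = 1, ..., 116 and keep those with gcd(a, 117) > 1:
  gcd(3, 117) = 3, gcd(6, 117) = 3, gcd(9, 117) = 9, gcd(12, 117) = 3, gcd(13, 117) = 13, gcd(15, 117) = 3, gcd(18, 117) = 9, gcd(21, 117) = 3, gcd(24, 117) = 3, gcd(26, 117) = 13, gcd(27, 117) = 9, gcd(30, 117) = 3, gcd(33, 117) = 3, gcd(36, 117) = 9, gcd(39, 117) = 39, gcd(42, 117) = 3, gcd(45, 117) = 9, gcd(48, 117) = 3, gcd(51, 117) = 3, gcd(52, 117) = 13, gcd(54, 117) = 9, gcd(57, 117) = 3, gcd(60, 117) = 3, gcd(63, 117) = 9, gcd(65, 117) = 13, gcd(66, 117) = 3, gcd(69, 117) = 3, gcd(72, 117) = 9, gcd(75, 117) = 3, gcd(78, 117) = 39, gcd(81, 117) = 9, gcd(84, 117) = 3, gcd(87, 117) = 3, gcd(90, 117) = 9, gcd(91, 117) = 13, gcd(93, 117) = 3, gcd(96, 117) = 3, gcd(99, 117) = 9, gcd(102, 117) = 3, gcd(104, 117) = 13, gcd(105, 117) = 3, gcd(108, 117) = 9, gcd(111, 117) = 3, gcd(114, 117) = 3.
All other a ∈ {1, ..., 116} have gcd(a, 117) = 1 and are units. So the nonzero zero-divisors are exactly the 44 values of a appearing in this scan.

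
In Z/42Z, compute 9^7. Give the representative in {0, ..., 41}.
Use repeated squaring. Binary(7) = 111. Walk through the bits of the exponent 7 left-to-right: at each bit after the leading one, square the running value, then multiply by 9 if the bit is 1 (always reducing mod 42):
  bit 1 = 1 (leading): start with 9.
  bit 2 = 1: square 9^2 = 81 ≡ 39; bit is 1, so multiply 39·9 = 351 ≡ 15 (mod 42).
  bit 3 = 1: square 15^2 = 225 ≡ 15; bit is 1, so multiply 15·9 = 135 ≡ 9 (mod 42).
Final value: 9^7 ≡ 9 (mod 42).

Final answer: 9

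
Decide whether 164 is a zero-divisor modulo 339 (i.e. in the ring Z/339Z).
NO

gcd(164, 339) = 1, so 164 is a unit in Z/339Z (it has a multiplicative inverse). A unit cannot be a zero-divisor: if 164·b ≡ 0 then multiplying both sides by 164^(−1) gives b ≡ 0. So 164 is not a zero-divisor.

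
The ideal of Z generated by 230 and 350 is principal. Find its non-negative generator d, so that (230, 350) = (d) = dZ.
In the PID Z, (a, b) is generated by gcd(a, b). Compute gcd(350, 230) with the extended Euclidean algorithm, tracking rows (r, s, t) with s·350 + t·230 = r:
  row A: (350, 1, 0)   [1·350 + 0·230 = 350]
  row B: (230, 0, 1)   [0·350 + 1·230 = 230]
  350 = 1·230 + 120   → row C = row A − 1·row B = (120, 1, −1)   [check: 1·350 − 1·230 = 120]
  230 = 1·120 + 110   → row D = row B − 1·row C = (110, −1, 2)   [check: −1·350 + 2·230 = 110]
  120 = 1·110 + 10   → row E = row C − 1·row D = (10, 2, −3)   [check: 2·350 − 3·230 = 10]
  110 = 11·10 + 0   → remainder 0, stop. gcd = 10 (last nonzero row E).
So gcd(230, 350) = 10, with Bézout identity 2·350 − 3·230 = 10. Containment (⊇): the Bézout identity exhibits 10 as an element of (230, 350), giving (10) ⊆ (230, 350). Containment (⊆): since 10 | 230 and 10 | 350 (230 = 10·23, 350 = 10·35), every Z-linear combination of 230 and 350 is divisible by 10, so (230, 350) ⊆ (10). Therefore (230, 350) = (10), d = 10.

Final answer: (230, 350) = (10); d = 10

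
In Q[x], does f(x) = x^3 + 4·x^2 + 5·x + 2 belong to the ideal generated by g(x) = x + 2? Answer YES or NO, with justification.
YES

In Q[x] the ideal (g) consists of all multiples of g, so f ∈ (g) iff g | f, i.e. iff the remainder of f on division by g is 0. Divide f by g (g is monic, so eliminate the leading term of the running remainder at each step):
  leading term x^3: subtract (x^2)·g(x) = x^3 + 2·x^2, leaving 2·x^2 + 5·x + 2
  leading term 2·x^2: subtract (2·x)·g(x) = 2·x^2 + 4·x, leaving x + 2
  leading term x: subtract (1)·g(x) = x + 2, leaving 0
The remainder is 0, so f(x) = g(x) · h(x) with h(x) = x^2 + 2·x + 1. Hence g | f, i.e. f ∈ (g).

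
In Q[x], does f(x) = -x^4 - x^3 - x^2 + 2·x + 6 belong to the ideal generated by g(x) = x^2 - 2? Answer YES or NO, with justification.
In Q[x] the ideal (g) consists of all multiples of g, so f ∈ (g) iff g | f, i.e. iff the remainder of f on division by g is 0. Divide f by g (g is monic, so eliminate the leading term of the running remainder at each step):
  leading term -x^4: subtract (-x^2)·g(x) = -x^4 + 2·x^2, leaving -x^3 - 3·x^2 + 2·x + 6
  leading term -x^3: subtract (-x)·g(x) = -x^3 + 2·x, leaving 6 - 3·x^2
  leading term -3·x^2: subtract (-3)·g(x) = 6 - 3·x^2, leaving 0
The remainder is 0, so f(x) = g(x) · h(x) with h(x) = -x^2 - x - 3. Hence g | f, i.e. f ∈ (g).

Final answer: YES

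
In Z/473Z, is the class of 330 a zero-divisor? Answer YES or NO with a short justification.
YES

gcd(330, 473) = 11 > 1, so 330 is not a unit in Z/473Z. In Z/nZ every nonzero non-unit is a zero-divisor: explicitly, take b = 473/gcd = 43 ≠ 0 (mod 473); then 330·43 = 14190 = 30·473, i.e. 330·43 ≡ 0 (mod 473). So 330 is a zero-divisor.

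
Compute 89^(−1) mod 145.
Apply the extended Euclidean algorithm to (145, 89), tracking rows (r, s, t) with s·145 + t·89 = r. Each division r_prev = q·r_cur + r_new produces the new row as (previous row) − q·(current row):
  row A: (145, 1, 0)   [1·145 + 0·89 = 145]
  row B: (89, 0, 1)   [0·145 + 1·89 = 89]
  145 = 1·89 + 56   → row C = row A − 1·row B = (56, 1, −1)   [check: 1·145 − 1·89 = 56]
  89 = 1·56 + 33   → row D = row B − 1·row C = (33, −1, 2)   [check: −1·145 + 2·89 = 33]
  56 = 1·33 + 23   → row E = row C − 1·row D = (23, 2, −3)   [check: 2·145 − 3·89 = 23]
  33 = 1·23 + 10   → row F = row D − 1·row E = (10, −3, 5)   [check: −3·145 + 5·89 = 10]
  23 = 2·10 + 3   → row G = row E − 2·row F = (3, 8, −13)   [check: 8·145 − 13·89 = 3]
  10 = 3·3 + 1   → row H = row F − 3·row G = (1, −27, 44)   [check: −27·145 + 44·89 = 1]
  3 = 3·1 + 0   → remainder 0, stop. gcd = 1 (last nonzero row H).
The gcd is 1, so 89 is invertible mod 145. The last nonzero row gives −27·145 + 44·89 = 1, so t = 44. So 89^(−1) ≡ 44 (mod 145). Verify: 89 · 44 = 3916 ≡ 1 (mod 145). ✓

Final answer: 89^(−1) ≡ 44 (mod 145)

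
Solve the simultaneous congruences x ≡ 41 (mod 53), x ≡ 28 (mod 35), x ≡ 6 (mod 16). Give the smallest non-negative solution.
The moduli 53, 35, 16 are pairwise coprime, so by the CRT there is a unique solution mod 53·35·16 = 29680.
Solve by successive substitution. Start with x ≡ 41 (mod 53).
  Combine with x ≡ 28 (mod 35): write x = 41 + 53·t and require 41 + 53·t ≡ 28 (mod 35), i.e. 53·t ≡ 28 − 41 ≡ 22 (mod 35). Since 53^(−1) ≡ 2 (mod 35) (53 ≡ 18 (mod 35)), t ≡ 2·22 ≡ 9 (mod 35). So x ≡ 41 + 53·9 = 518 (mod 1855).
  Combine with x ≡ 6 (mod 16): write x = 518 + 1855·t and require 518 + 1855·t ≡ 6 (mod 16), i.e. 1855·t ≡ 6 − 518 ≡ 0 (mod 16). Since 1855^(−1) ≡ 15 (mod 16) (1855 ≡ 15 (mod 16)), t ≡ 15·0 ≡ 0 (mod 16). So x ≡ 518 + 1855·0 = 518 (mod 29680).
Unique solution in [0, 29680): x = 518.

Final answer: x ≡ 518 (mod 29680); the representative in [0, 29680) is 518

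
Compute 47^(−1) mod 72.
47^(−1) ≡ 23 (mod 72)

Apply the extended Euclidean algorithm to (72, 47), tracking rows (r, s, t) with s·72 + t·47 = r. Each division r_prev = q·r_cur + r_new produces the new row as (previous row) − q·(current row):
  row A: (72, 1, 0)   [1·72 + 0·47 = 72]
  row B: (47, 0, 1)   [0·72 + 1·47 = 47]
  72 = 1·47 + 25   → row C = row A − 1·row B = (25, 1, −1)   [check: 1·72 − 1·47 = 25]
  47 = 1·25 + 22   → row D = row B − 1·row C = (22, −1, 2)   [check: −1·72 + 2·47 = 22]
  25 = 1·22 + 3   → row E = row C − 1·row D = (3, 2, −3)   [check: 2·72 − 3·47 = 3]
  22 = 7·3 + 1   → row F = row D − 7·row E = (1, −15, 23)   [check: −15·72 + 23·47 = 1]
  3 = 3·1 + 0   → remainder 0, stop. gcd = 1 (last nonzero row F).
The gcd is 1, so 47 is invertible mod 72. The last nonzero row gives −15·72 + 23·47 = 1, so t = 23. So 47^(−1) ≡ 23 (mod 72). Verify: 47 · 23 = 1081 ≡ 1 (mod 72). ✓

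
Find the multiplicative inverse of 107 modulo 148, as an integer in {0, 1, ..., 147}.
107^(−1) ≡ 83 (mod 148)

Apply the extended Euclidean algorithm to (148, 107), tracking rows (r, s, t) with s·148 + t·107 = r. Each division r_prev = q·r_cur + r_new produces the new row as (previous row) − q·(current row):
  row A: (148, 1, 0)   [1·148 + 0·107 = 148]
  row B: (107, 0, 1)   [0·148 + 1·107 = 107]
  148 = 1·107 + 41   → row C = row A − 1·row B = (41, 1, −1)   [check: 1·148 − 1·107 = 41]
  107 = 2·41 + 25   → row D = row B − 2·row C = (25, −2, 3)   [check: −2·148 + 3·107 = 25]
  41 = 1·25 + 16   → row E = row C − 1·row D = (16, 3, −4)   [check: 3·148 − 4·107 = 16]
  25 = 1·16 + 9   → row F = row D − 1·row E = (9, −5, 7)   [check: −5·148 + 7·107 = 9]
  16 = 1·9 + 7   → row G = row E − 1·row F = (7, 8, −11)   [check: 8·148 − 11·107 = 7]
  9 = 1·7 + 2   → row H = row F − 1·row G = (2, −13, 18)   [check: −13·148 + 18·107 = 2]
  7 = 3·2 + 1   → row I = row G − 3·row H = (1, 47, −65)   [check: 47·148 − 65·107 = 1]
  2 = 2·1 + 0   → remainder 0, stop. gcd = 1 (last nonzero row I).
The gcd is 1, so 107 is invertible mod 148. The last nonzero row gives 47·148 − 65·107 = 1, so t = −65. So 107^(−1) ≡ −65 ≡ 83 (mod 148). Verify: 107 · 83 = 8881 ≡ 1 (mod 148). ✓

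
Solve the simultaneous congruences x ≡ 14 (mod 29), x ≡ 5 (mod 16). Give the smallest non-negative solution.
The moduli 29, 16 are pairwise coprime, so by the CRT there is a unique solution mod 29·16 = 464.
Solve by successive substitution. Start with x ≡ 14 (mod 29).
  Combine with x ≡ 5 (mod 16): write x = 14 + 29·t and require 14 + 29·t ≡ 5 (mod 16), i.e. 29·t ≡ 5 − 14 ≡ 7 (mod 16). Since 29^(−1) ≡ 5 (mod 16) (29 ≡ 13 (mod 16)), t ≡ 5·7 ≡ 3 (mod 16). So x ≡ 14 + 29·3 = 101 (mod 464).
Unique solution in [0, 464): x = 101.

Final answer: x ≡ 101 (mod 464); the representative in [0, 464) is 101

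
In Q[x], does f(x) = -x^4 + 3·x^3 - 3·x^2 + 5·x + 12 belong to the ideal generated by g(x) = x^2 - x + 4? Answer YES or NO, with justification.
YES

In Q[x] the ideal (g) consists of all multiples of g, so f ∈ (g) iff g | f, i.e. iff the remainder of f on division by g is 0. Divide f by g (g is monic, so eliminate the leading term of the running remainder at each step):
  leading term -x^4: subtract (-x^2)·g(x) = -x^4 + x^3 - 4·x^2, leaving 2·x^3 + x^2 + 5·x + 12
  leading term 2·x^3: subtract (2·x)·g(x) = 2·x^3 - 2·x^2 + 8·x, leaving 3·x^2 - 3·x + 12
  leading term 3·x^2: subtract (3)·g(x) = 3·x^2 - 3·x + 12, leaving 0
The remainder is 0, so f(x) = g(x) · h(x) with h(x) = -x^2 + 2·x + 3. Hence g | f, i.e. f ∈ (g).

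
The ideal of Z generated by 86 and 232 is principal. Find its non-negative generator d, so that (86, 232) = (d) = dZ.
(86, 232) = (2); d = 2

In the PID Z, (a, b) is generated by gcd(a, b). Compute gcd(232, 86) with the extended Euclidean algorithm, tracking rows (r, s, t) with s·232 + t·86 = r:
  row A: (232, 1, 0)   [1·232 + 0·86 = 232]
  row B: (86, 0, 1)   [0·232 + 1·86 = 86]
  232 = 2·86 + 60   → row C = row A − 2·row B = (60, 1, −2)   [check: 1·232 − 2·86 = 60]
  86 = 1·60 + 26   → row D = row B − 1·row C = (26, −1, 3)   [check: −1·232 + 3·86 = 26]
  60 = 2·26 + 8   → row E = row C − 2·row D = (8, 3, −8)   [check: 3·232 − 8·86 = 8]
  26 = 3·8 + 2   → row F = row D − 3·row E = (2, −10, 27)   [check: −10·232 + 27·86 = 2]
  8 = 4·2 + 0   → remainder 0, stop. gcd = 2 (last nonzero row F).
So gcd(86, 232) = 2, with Bézout identity −10·232 + 27·86 = 2. Containment (⊇): the Bézout identity exhibits 2 as an element of (86, 232), giving (2) ⊆ (86, 232). Containment (⊆): since 2 | 86 and 2 | 232 (86 = 2·43, 232 = 2·116), every Z-linear combination of 86 and 232 is divisible by 2, so (86, 232) ⊆ (2). Therefore (86, 232) = (2), d = 2.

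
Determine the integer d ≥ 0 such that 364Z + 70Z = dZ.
(364, 70) = (14); d = 14

In the PID Z, (a, b) is generated by gcd(a, b). Compute gcd(364, 70) with the extended Euclidean algorithm, tracking rows (r, s, t) with s·364 + t·70 = r:
  row A: (364, 1, 0)   [1·364 + 0·70 = 364]
  row B: (70, 0, 1)   [0·364 + 1·70 = 70]
  364 = 5·70 + 14   → row C = row A − 5·row B = (14, 1, −5)   [check: 1·364 − 5·70 = 14]
  70 = 5·14 + 0   → remainder 0, stop. gcd = 14 (last nonzero row C).
So gcd(364, 70) = 14, with Bézout identity 1·364 − 5·70 = 14. Containment (⊇): the Bézout identity exhibits 14 as an element of (364, 70), giving (14) ⊆ (364, 70). Containment (⊆): since 14 | 364 and 14 | 70 (364 = 14·26, 70 = 14·5), every Z-linear combination of 364 and 70 is divisible by 14, so (364, 70) ⊆ (14). Therefore (364, 70) = (14), d = 14.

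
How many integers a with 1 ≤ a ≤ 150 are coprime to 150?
40

The number of a ∈ {1, ..., 150} with gcd(a, 150) = 1 is by definition Euler's totient φ(150). φ is multiplicative, with φ(p^e) = p^e − p^(e−1). Factorise 150 = 2 · 3 · 5^2. Then
  φ(150) = (2 − 1) · (3 − 1) · (5^2 − 5^1) = 1 · 2 · 20 = 40.
So there are 40 such integers.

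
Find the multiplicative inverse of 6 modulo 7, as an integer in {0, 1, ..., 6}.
Apply the extended Euclidean algorithm to (7, 6), tracking rows (r, s, t) with s·7 + t·6 = r. Each division r_prev = q·r_cur + r_new produces the new row as (previous row) − q·(current row):
  row A: (7, 1, 0)   [1·7 + 0·6 = 7]
  row B: (6, 0, 1)   [0·7 + 1·6 = 6]
  7 = 1·6 + 1   → row C = row A − 1·row B = (1, 1, −1)   [check: 1·7 − 1·6 = 1]
  6 = 6·1 + 0   → remainder 0, stop. gcd = 1 (last nonzero row C).
The gcd is 1, so 6 is invertible mod 7. The last nonzero row gives 1·7 − 1·6 = 1, so t = −1. So 6^(−1) ≡ −1 ≡ 6 (mod 7). Verify: 6 · 6 = 36 ≡ 1 (mod 7). ✓

Final answer: 6^(−1) ≡ 6 (mod 7)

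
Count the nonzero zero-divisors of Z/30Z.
Z/30Z has 21 nonzero zero-divisors

In Z/30Z each nonzero element is either a unit (gcd with 30 is 1) or a zero-divisor (gcd > 1). The number of units is φ(30): factorise 30 = 2 · 3 · 5, so φ(30) = (2 − 1) · (3 − 1) · (5 − 1) = 1 · 2 · 4 = 8. The nonzero elements number 30 − 1 = 29. Hence the nonzero zero-divisors number 29 − 8 = 21.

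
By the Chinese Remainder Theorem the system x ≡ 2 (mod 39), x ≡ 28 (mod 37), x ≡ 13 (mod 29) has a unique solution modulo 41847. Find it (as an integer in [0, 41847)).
x ≡ 25040 (mod 41847); the representative in [0, 41847) is 25040

The moduli 39, 37, 29 are pairwise coprime, so by the CRT there is a unique solution mod 39·37·29 = 41847.
Solve by successive substitution. Start with x ≡ 2 (mod 39).
  Combine with x ≡ 28 (mod 37): write x = 2 + 39·t and require 2 + 39·t ≡ 28 (mod 37), i.e. 39·t ≡ 28 − 2 ≡ 26 (mod 37). Since 39^(−1) ≡ 19 (mod 37) (39 ≡ 2 (mod 37)), t ≡ 19·26 ≡ 13 (mod 37). So x ≡ 2 + 39·13 = 509 (mod 1443).
  Combine with x ≡ 13 (mod 29): write x = 509 + 1443·t and require 509 + 1443·t ≡ 13 (mod 29), i.e. 1443·t ≡ 13 − 509 ≡ 26 (mod 29). Since 1443^(−1) ≡ 4 (mod 29) (1443 ≡ 22 (mod 29)), t ≡ 4·26 ≡ 17 (mod 29). So x ≡ 509 + 1443·17 = 25040 (mod 41847).
Unique solution in [0, 41847): x = 25040.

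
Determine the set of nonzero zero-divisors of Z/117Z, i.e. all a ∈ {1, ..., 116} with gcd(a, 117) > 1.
nonzero zero-divisors of Z/117Z = {3, 6, 9, 12, 13, 15, 18, 21, 24, 26, 27, 30, 33, 36, 39, 42, 45, 48, 51, 52, 54, 57, 60, 63, 65, 66, 69, 72, 75, 78, 81, 84, 87, 90, 91, 93, 96, 99, 102, 104, 105, 108, 111, 114}

An element a ∈ Z/117Z (with a ≠ 0) is a zero-divisor iff gcd(a, 117) > 1 (because a is a unit precisely when gcd(a, n) = 1, and in Z/nZ every nonzero, non-unit element is a zero-divisor). Scan a = 1, ..., 116 and keep those with gcd(a, 117) > 1:
  gcd(3, 117) = 3, gcd(6, 117) = 3, gcd(9, 117) = 9, gcd(12, 117) = 3, gcd(13, 117) = 13, gcd(15, 117) = 3, gcd(18, 117) = 9, gcd(21, 117) = 3, gcd(24, 117) = 3, gcd(26, 117) = 13, gcd(27, 117) = 9, gcd(30, 117) = 3, gcd(33, 117) = 3, gcd(36, 117) = 9, gcd(39, 117) = 39, gcd(42, 117) = 3, gcd(45, 117) = 9, gcd(48, 117) = 3, gcd(51, 117) = 3, gcd(52, 117) = 13, gcd(54, 117) = 9, gcd(57, 117) = 3, gcd(60, 117) = 3, gcd(63, 117) = 9, gcd(65, 117) = 13, gcd(66, 117) = 3, gcd(69, 117) = 3, gcd(72, 117) = 9, gcd(75, 117) = 3, gcd(78, 117) = 39, gcd(81, 117) = 9, gcd(84, 117) = 3, gcd(87, 117) = 3, gcd(90, 117) = 9, gcd(91, 117) = 13, gcd(93, 117) = 3, gcd(96, 117) = 3, gcd(99, 117) = 9, gcd(102, 117) = 3, gcd(104, 117) = 13, gcd(105, 117) = 3, gcd(108, 117) = 9, gcd(111, 117) = 3, gcd(114, 117) = 3.
All other a ∈ {1, ..., 116} have gcd(a, 117) = 1 and are units. So the nonzero zero-divisors are exactly the 44 values of a appearing in this scan.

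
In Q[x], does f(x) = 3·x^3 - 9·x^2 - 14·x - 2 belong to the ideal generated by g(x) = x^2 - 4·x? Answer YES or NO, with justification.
In Q[x] the ideal (g) consists of all multiples of g, so f ∈ (g) iff g | f, i.e. iff the remainder of f on division by g is 0. Divide f by g (g is monic, so eliminate the leading term of the running remainder at each step):
  leading term 3·x^3: subtract (3·x)·g(x) = 3·x^3 - 12·x^2, leaving 3·x^2 - 14·x - 2
  leading term 3·x^2: subtract (3)·g(x) = 3·x^2 - 12·x, leaving -2·x - 2
The remainder r(x) = -2·x - 2 ≠ 0 (and deg r < deg g), so g ∤ f, i.e. f ∉ (g).

Final answer: NO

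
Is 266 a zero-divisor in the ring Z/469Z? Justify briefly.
YES

gcd(266, 469) = 7 > 1, so 266 is not a unit in Z/469Z. In Z/nZ every nonzero non-unit is a zero-divisor: explicitly, take b = 469/gcd = 67 ≠ 0 (mod 469); then 266·67 = 17822 = 38·469, i.e. 266·67 ≡ 0 (mod 469). So 266 is a zero-divisor.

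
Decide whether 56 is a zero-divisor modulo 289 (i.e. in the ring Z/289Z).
gcd(56, 289) = 1, so 56 is a unit in Z/289Z (it has a multiplicative inverse). A unit cannot be a zero-divisor: if 56·b ≡ 0 then multiplying both sides by 56^(−1) gives b ≡ 0. So 56 is not a zero-divisor.

Final answer: NO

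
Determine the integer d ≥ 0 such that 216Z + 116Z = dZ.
(216, 116) = (4); d = 4

In the PID Z, (a, b) is generated by gcd(a, b). Compute gcd(216, 116) with the extended Euclidean algorithm, tracking rows (r, s, t) with s·216 + t·116 = r:
  row A: (216, 1, 0)   [1·216 + 0·116 = 216]
  row B: (116, 0, 1)   [0·216 + 1·116 = 116]
  216 = 1·116 + 100   → row C = row A − 1·row B = (100, 1, −1)   [check: 1·216 − 1·116 = 100]
  116 = 1·100 + 16   → row D = row B − 1·row C = (16, −1, 2)   [check: −1·216 + 2·116 = 16]
  100 = 6·16 + 4   → row E = row C − 6·row D = (4, 7, −13)   [check: 7·216 − 13·116 = 4]
  16 = 4·4 + 0   → remainder 0, stop. gcd = 4 (last nonzero row E).
So gcd(216, 116) = 4, with Bézout identity 7·216 − 13·116 = 4. Containment (⊇): the Bézout identity exhibits 4 as an element of (216, 116), giving (4) ⊆ (216, 116). Containment (⊆): since 4 | 216 and 4 | 116 (216 = 4·54, 116 = 4·29), every Z-linear combination of 216 and 116 is divisible by 4, so (216, 116) ⊆ (4). Therefore (216, 116) = (4), d = 4.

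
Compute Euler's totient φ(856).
φ is multiplicative, with φ(p^e) = p^e − p^(e−1). Factorise 856 = 2^3 · 107. Then
  φ(856) = (2^3 − 2^2) · (107 − 1) = 4 · 106 = 424.

Final answer: φ(856) = 424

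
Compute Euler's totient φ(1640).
φ(1640) = 640

φ is multiplicative, with φ(p^e) = p^e − p^(e−1). Factorise 1640 = 2^3 · 5 · 41. Then
  φ(1640) = (2^3 − 2^2) · (5 − 1) · (41 − 1) = 4 · 4 · 40 = 640.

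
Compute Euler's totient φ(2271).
φ is multiplicative, with φ(p^e) = p^e − p^(e−1). Factorise 2271 = 3 · 757. Then
  φ(2271) = (3 − 1) · (757 − 1) = 2 · 756 = 1512.

Final answer: φ(2271) = 1512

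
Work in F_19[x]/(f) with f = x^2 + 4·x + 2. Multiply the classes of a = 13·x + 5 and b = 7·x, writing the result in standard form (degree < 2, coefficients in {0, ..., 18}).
Multiply as integer polynomials: a · b = 91·x^2 + 35·x. Reducing coefficients mod 19: a · b ≡ 15·x^2 + 16·x. Now divide by f(x) = x^2 + 4·x + 2 in F_19[x], eliminating the leading term at each step:
  leading term 15·x^2: subtract (15)·f(x) = 15·x^2 + 3·x + 11, leaving 13·x + 8 (coefficients mod 19)
The degree is now < 2, so this is the remainder. Hence a · b ≡ 13·x + 8 in F_19[x]/(f).

Final answer: a · b ≡ 13·x + 8 (mod f(x))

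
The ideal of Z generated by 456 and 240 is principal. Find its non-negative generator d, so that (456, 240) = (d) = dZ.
In the PID Z, (a, b) is generated by gcd(a, b). Compute gcd(456, 240) with the extended Euclidean algorithm, tracking rows (r, s, t) with s·456 + t·240 = r:
  row A: (456, 1, 0)   [1·456 + 0·240 = 456]
  row B: (240, 0, 1)   [0·456 + 1·240 = 240]
  456 = 1·240 + 216   → row C = row A − 1·row B = (216, 1, −1)   [check: 1·456 − 1·240 = 216]
  240 = 1·216 + 24   → row D = row B − 1·row C = (24, −1, 2)   [check: −1·456 + 2·240 = 24]
  216 = 9·24 + 0   → remainder 0, stop. gcd = 24 (last nonzero row D).
So gcd(456, 240) = 24, with Bézout identity −1·456 + 2·240 = 24. Containment (⊇): the Bézout identity exhibits 24 as an element of (456, 240), giving (24) ⊆ (456, 240). Containment (⊆): since 24 | 456 and 24 | 240 (456 = 24·19, 240 = 24·10), every Z-linear combination of 456 and 240 is divisible by 24, so (456, 240) ⊆ (24). Therefore (456, 240) = (24), d = 24.

Final answer: (456, 240) = (24); d = 24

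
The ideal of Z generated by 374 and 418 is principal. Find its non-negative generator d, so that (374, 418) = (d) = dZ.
(374, 418) = (22); d = 22

In the PID Z, (a, b) is generated by gcd(a, b). Compute gcd(418, 374) with the extended Euclidean algorithm, tracking rows (r, s, t) with s·418 + t·374 = r:
  row A: (418, 1, 0)   [1·418 + 0·374 = 418]
  row B: (374, 0, 1)   [0·418 + 1·374 = 374]
  418 = 1·374 + 44   → row C = row A − 1·row B = (44, 1, −1)   [check: 1·418 − 1·374 = 44]
  374 = 8·44 + 22   → row D = row B − 8·row C = (22, −8, 9)   [check: −8·418 + 9·374 = 22]
  44 = 2·22 + 0   → remainder 0, stop. gcd = 22 (last nonzero row D).
So gcd(374, 418) = 22, with Bézout identity −8·418 + 9·374 = 22. Containment (⊇): the Bézout identity exhibits 22 as an element of (374, 418), giving (22) ⊆ (374, 418). Containment (⊆): since 22 | 374 and 22 | 418 (374 = 22·17, 418 = 22·19), every Z-linear combination of 374 and 418 is divisible by 22, so (374, 418) ⊆ (22). Therefore (374, 418) = (22), d = 22.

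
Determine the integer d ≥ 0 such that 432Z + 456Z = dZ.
(432, 456) = (24); d = 24

In the PID Z, (a, b) is generated by gcd(a, b). Compute gcd(456, 432) with the extended Euclidean algorithm, tracking rows (r, s, t) with s·456 + t·432 = r:
  row A: (456, 1, 0)   [1·456 + 0·432 = 456]
  row B: (432, 0, 1)   [0·456 + 1·432 = 432]
  456 = 1·432 + 24   → row C = row A − 1·row B = (24, 1, −1)   [check: 1·456 − 1·432 = 24]
  432 = 18·24 + 0   → remainder 0, stop. gcd = 24 (last nonzero row C).
So gcd(432, 456) = 24, with Bézout identity 1·456 − 1·432 = 24. Containment (⊇): the Bézout identity exhibits 24 as an element of (432, 456), giving (24) ⊆ (432, 456). Containment (⊆): since 24 | 432 and 24 | 456 (432 = 24·18, 456 = 24·19), every Z-linear combination of 432 and 456 is divisible by 24, so (432, 456) ⊆ (24). Therefore (432, 456) = (24), d = 24.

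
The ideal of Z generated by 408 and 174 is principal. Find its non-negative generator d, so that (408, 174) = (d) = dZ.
(408, 174) = (6); d = 6

In the PID Z, (a, b) is generated by gcd(a, b). Compute gcd(408, 174) with the extended Euclidean algorithm, tracking rows (r, s, t) with s·408 + t·174 = r:
  row A: (408, 1, 0)   [1·408 + 0·174 = 408]
  row B: (174, 0, 1)   [0·408 + 1·174 = 174]
  408 = 2·174 + 60   → row C = row A − 2·row B = (60, 1, −2)   [check: 1·408 − 2·174 = 60]
  174 = 2·60 + 54   → row D = row B − 2·row C = (54, −2, 5)   [check: −2·408 + 5·174 = 54]
  60 = 1·54 + 6   → row E = row C − 1·row D = (6, 3, −7)   [check: 3·408 − 7·174 = 6]
  54 = 9·6 + 0   → remainder 0, stop. gcd = 6 (last nonzero row E).
So gcd(408, 174) = 6, with Bézout identity 3·408 − 7·174 = 6. Containment (⊇): the Bézout identity exhibits 6 as an element of (408, 174), giving (6) ⊆ (408, 174). Containment (⊆): since 6 | 408 and 6 | 174 (408 = 6·68, 174 = 6·29), every Z-linear combination of 408 and 174 is divisible by 6, so (408, 174) ⊆ (6). Therefore (408, 174) = (6), d = 6.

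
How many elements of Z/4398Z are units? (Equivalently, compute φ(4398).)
An element a ∈ Z/4398Z is a unit iff gcd(a, 4398) = 1, so the number of units is φ(4398). φ is multiplicative, with φ(p^e) = p^e − p^(e−1). Factorise 4398 = 2 · 3 · 733. Then
  φ(4398) = (2 − 1) · (3 − 1) · (733 − 1) = 1 · 2 · 732 = 1464.

Final answer: Z/4398Z has φ(4398) = 1464 units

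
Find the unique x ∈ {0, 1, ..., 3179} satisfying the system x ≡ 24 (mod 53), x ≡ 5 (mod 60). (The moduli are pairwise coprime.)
The moduli 53, 60 are pairwise coprime, so by the CRT there is a unique solution mod 53·60 = 3180.
Solve by successive substitution. Start with x ≡ 24 (mod 53).
  Combine with x ≡ 5 (mod 60): write x = 24 + 53·t and require 24 + 53·t ≡ 5 (mod 60), i.e. 53·t ≡ 5 − 24 ≡ 41 (mod 60). Since 53^(−1) ≡ 17 (mod 60), t ≡ 17·41 ≡ 37 (mod 60). So x ≡ 24 + 53·37 = 1985 (mod 3180).
Unique solution in [0, 3180): x = 1985.

Final answer: x ≡ 1985 (mod 3180); the representative in [0, 3180) is 1985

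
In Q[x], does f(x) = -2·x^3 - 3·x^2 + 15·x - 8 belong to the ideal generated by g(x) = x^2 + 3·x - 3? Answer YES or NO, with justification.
In Q[x] the ideal (g) consists of all multiples of g, so f ∈ (g) iff g | f, i.e. iff the remainder of f on division by g is 0. Divide f by g (g is monic, so eliminate the leading term of the running remainder at each step):
  leading term -2·x^3: subtract (-2·x)·g(x) = -2·x^3 - 6·x^2 + 6·x, leaving 3·x^2 + 9·x - 8
  leading term 3·x^2: subtract (3)·g(x) = 3·x^2 + 9·x - 9, leaving 1
The remainder r(x) = 1 ≠ 0 (and deg r < deg g), so g ∤ f, i.e. f ∉ (g).

Final answer: NO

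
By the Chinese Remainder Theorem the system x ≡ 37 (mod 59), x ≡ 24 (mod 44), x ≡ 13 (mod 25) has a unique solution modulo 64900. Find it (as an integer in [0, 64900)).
The moduli 59, 44, 25 are pairwise coprime, so by the CRT there is a unique solution mod 59·44·25 = 64900.
Solve by successive substitution. Start with x ≡ 37 (mod 59).
  Combine with x ≡ 24 (mod 44): write x = 37 + 59·t and require 37 + 59·t ≡ 24 (mod 44), i.e. 59·t ≡ 24 − 37 ≡ 31 (mod 44). Since 59^(−1) ≡ 3 (mod 44) (59 ≡ 15 (mod 44)), t ≡ 3·31 ≡ 5 (mod 44). So x ≡ 37 + 59·5 = 332 (mod 2596).
  Combine with x ≡ 13 (mod 25): write x = 332 + 2596·t and require 332 + 2596·t ≡ 13 (mod 25), i.e. 2596·t ≡ 13 − 332 ≡ 6 (mod 25). Since 2596^(−1) ≡ 6 (mod 25) (2596 ≡ 21 (mod 25)), t ≡ 6·6 ≡ 11 (mod 25). So x ≡ 332 + 2596·11 = 28888 (mod 64900).
Unique solution in [0, 64900): x = 28888.

Final answer: x ≡ 28888 (mod 64900); the representative in [0, 64900) is 28888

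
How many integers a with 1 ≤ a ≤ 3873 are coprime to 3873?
2580

The number of a ∈ {1, ..., 3873} with gcd(a, 3873) = 1 is by definition Euler's totient φ(3873). φ is multiplicative, with φ(p^e) = p^e − p^(e−1). Factorise 3873 = 3 · 1291. Then
  φ(3873) = (3 − 1) · (1291 − 1) = 2 · 1290 = 2580.
So there are 2580 such integers.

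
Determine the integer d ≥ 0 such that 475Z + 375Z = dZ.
(475, 375) = (25); d = 25

In the PID Z, (a, b) is generated by gcd(a, b). Compute gcd(475, 375) with the extended Euclidean algorithm, tracking rows (r, s, t) with s·475 + t·375 = r:
  row A: (475, 1, 0)   [1·475 + 0·375 = 475]
  row B: (375, 0, 1)   [0·475 + 1·375 = 375]
  475 = 1·375 + 100   → row C = row A − 1·row B = (100, 1, −1)   [check: 1·475 − 1·375 = 100]
  375 = 3·100 + 75   → row D = row B − 3·row C = (75, −3, 4)   [check: −3·475 + 4·375 = 75]
  100 = 1·75 + 25   → row E = row C − 1·row D = (25, 4, −5)   [check: 4·475 − 5·375 = 25]
  75 = 3·25 + 0   → remainder 0, stop. gcd = 25 (last nonzero row E).
So gcd(475, 375) = 25, with Bézout identity 4·475 − 5·375 = 25. Containment (⊇): the Bézout identity exhibits 25 as an element of (475, 375), giving (25) ⊆ (475, 375). Containment (⊆): since 25 | 475 and 25 | 375 (475 = 25·19, 375 = 25·15), every Z-linear combination of 475 and 375 is divisible by 25, so (475, 375) ⊆ (25). Therefore (475, 375) = (25), d = 25.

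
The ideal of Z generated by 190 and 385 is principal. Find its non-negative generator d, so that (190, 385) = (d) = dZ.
In the PID Z, (a, b) is generated by gcd(a, b). Compute gcd(385, 190) with the extended Euclidean algorithm, tracking rows (r, s, t) with s·385 + t·190 = r:
  row A: (385, 1, 0)   [1·385 + 0·190 = 385]
  row B: (190, 0, 1)   [0·385 + 1·190 = 190]
  385 = 2·190 + 5   → row C = row A − 2·row B = (5, 1, −2)   [check: 1·385 − 2·190 = 5]
  190 = 38·5 + 0   → remainder 0, stop. gcd = 5 (last nonzero row C).
So gcd(190, 385) = 5, with Bézout identity 1·385 − 2·190 = 5. Containment (⊇): the Bézout identity exhibits 5 as an element of (190, 385), giving (5) ⊆ (190, 385). Containment (⊆): since 5 | 190 and 5 | 385 (190 = 5·38, 385 = 5·77), every Z-linear combination of 190 and 385 is divisible by 5, so (190, 385) ⊆ (5). Therefore (190, 385) = (5), d = 5.

Final answer: (190, 385) = (5); d = 5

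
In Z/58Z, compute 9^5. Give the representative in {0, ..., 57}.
5

Use repeated squaring. Binary(5) = 101. Walk through the bits of the exponent 5 left-to-right: at each bit after the leading one, square the running value, then multiply by 9 if the bit is 1 (always reducing mod 58):
  bit 1 = 1 (leading): start with 9.
  bit 2 = 0: square 9^2 = 81 ≡ 23 (mod 58).
  bit 3 = 1: square 23^2 = 529 ≡ 7; bit is 1, so multiply 7·9 = 63 ≡ 5 (mod 58).
Final value: 9^5 ≡ 5 (mod 58).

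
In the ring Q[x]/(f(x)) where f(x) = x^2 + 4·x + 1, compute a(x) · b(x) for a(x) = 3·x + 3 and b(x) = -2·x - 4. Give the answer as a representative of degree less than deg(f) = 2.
a · b ≡ 6·x - 6 (mod f(x))

First multiply in Q[x] without reducing: a · b = -6·x^2 - 18·x - 12. Now divide by f(x) = x^2 + 4·x + 1, eliminating the leading term at each step:
  leading term -6·x^2: subtract (-6)·f(x) = -6·x^2 - 24·x - 6, leaving 6·x - 6
The degree is now < 2, so this is the remainder. Hence a · b ≡ 6·x - 6 in Q[x]/(f).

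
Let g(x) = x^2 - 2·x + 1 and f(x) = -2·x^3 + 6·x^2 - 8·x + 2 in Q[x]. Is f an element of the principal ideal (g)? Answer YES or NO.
NO

In Q[x] the ideal (g) consists of all multiples of g, so f ∈ (g) iff g | f, i.e. iff the remainder of f on division by g is 0. Divide f by g (g is monic, so eliminate the leading term of the running remainder at each step):
  leading term -2·x^3: subtract (-2·x)·g(x) = -2·x^3 + 4·x^2 - 2·x, leaving 2·x^2 - 6·x + 2
  leading term 2·x^2: subtract (2)·g(x) = 2·x^2 - 4·x + 2, leaving -2·x
The remainder r(x) = -2·x ≠ 0 (and deg r < deg g), so g ∤ f, i.e. f ∉ (g).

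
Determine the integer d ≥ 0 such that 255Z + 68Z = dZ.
(255, 68) = (17); d = 17

In the PID Z, (a, b) is generated by gcd(a, b). Compute gcd(255, 68) with the extended Euclidean algorithm, tracking rows (r, s, t) with s·255 + t·68 = r:
  row A: (255, 1, 0)   [1·255 + 0·68 = 255]
  row B: (68, 0, 1)   [0·255 + 1·68 = 68]
  255 = 3·68 + 51   → row C = row A − 3·row B = (51, 1, −3)   [check: 1·255 − 3·68 = 51]
  68 = 1·51 + 17   → row D = row B − 1·row C = (17, −1, 4)   [check: −1·255 + 4·68 = 17]
  51 = 3·17 + 0   → remainder 0, stop. gcd = 17 (last nonzero row D).
So gcd(255, 68) = 17, with Bézout identity −1·255 + 4·68 = 17. Containment (⊇): the Bézout identity exhibits 17 as an element of (255, 68), giving (17) ⊆ (255, 68). Containment (⊆): since 17 | 255 and 17 | 68 (255 = 17·15, 68 = 17·4), every Z-linear combination of 255 and 68 is divisible by 17, so (255, 68) ⊆ (17). Therefore (255, 68) = (17), d = 17.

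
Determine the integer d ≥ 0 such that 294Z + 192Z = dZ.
(294, 192) = (6); d = 6

In the PID Z, (a, b) is generated by gcd(a, b). Compute gcd(294, 192) with the extended Euclidean algorithm, tracking rows (r, s, t) with s·294 + t·192 = r:
  row A: (294, 1, 0)   [1·294 + 0·192 = 294]
  row B: (192, 0, 1)   [0·294 + 1·192 = 192]
  294 = 1·192 + 102   → row C = row A − 1·row B = (102, 1, −1)   [check: 1·294 − 1·192 = 102]
  192 = 1·102 + 90   → row D = row B − 1·row C = (90, −1, 2)   [check: −1·294 + 2·192 = 90]
  102 = 1·90 + 12   → row E = row C − 1·row D = (12, 2, −3)   [check: 2·294 − 3·192 = 12]
  90 = 7·12 + 6   → row F = row D − 7·row E = (6, −15, 23)   [check: −15·294 + 23·192 = 6]
  12 = 2·6 + 0   → remainder 0, stop. gcd = 6 (last nonzero row F).
So gcd(294, 192) = 6, with Bézout identity −15·294 + 23·192 = 6. Containment (⊇): the Bézout identity exhibits 6 as an element of (294, 192), giving (6) ⊆ (294, 192). Containment (⊆): since 6 | 294 and 6 | 192 (294 = 6·49, 192 = 6·32), every Z-linear combination of 294 and 192 is divisible by 6, so (294, 192) ⊆ (6). Therefore (294, 192) = (6), d = 6.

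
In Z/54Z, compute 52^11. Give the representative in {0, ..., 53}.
Use repeated squaring. Binary(11) = 1011. Walk through the bits of the exponent 11 left-to-right: at each bit after the leading one, square the running value, then multiply by 52 if the bit is 1 (always reducing mod 54):
  bit 1 = 1 (leading): start with 52.
  bit 2 = 0: square 52^2 = 2704 ≡ 4 (mod 54).
  bit 3 = 1: square 4^2 = 16; bit is 1, so multiply 16·52 = 832 ≡ 22 (mod 54).
  bit 4 = 1: square 22^2 = 484 ≡ 52; bit is 1, so multiply 52·52 = 2704 ≡ 4 (mod 54).
Final value: 52^11 ≡ 4 (mod 54).

Final answer: 4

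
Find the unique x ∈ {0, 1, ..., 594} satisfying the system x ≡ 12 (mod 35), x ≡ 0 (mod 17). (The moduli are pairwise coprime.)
x ≡ 187 (mod 595); the representative in [0, 595) is 187

The moduli 35, 17 are pairwise coprime, so by the CRT there is a unique solution mod 35·17 = 595.
Solve by successive substitution. Start with x ≡ 12 (mod 35).
  Combine with x ≡ 0 (mod 17): write x = 12 + 35·t and require 12 + 35·t ≡ 0 (mod 17), i.e. 35·t ≡ 0 − 12 ≡ 5 (mod 17). Since 35^(−1) ≡ 1 (mod 17) (35 ≡ 1 (mod 17)), t ≡ 1·5 ≡ 5 (mod 17). So x ≡ 12 + 35·5 = 187 (mod 595).
Unique solution in [0, 595): x = 187.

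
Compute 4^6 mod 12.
4

Use repeated squaring. Binary(6) = 110. Walk through the bits of the exponent 6 left-to-right: at each bit after the leading one, square the running value, then multiply by 4 if the bit is 1 (always reducing mod 12):
  bit 1 = 1 (leading): start with 4.
  bit 2 = 1: square 4^2 = 16 ≡ 4; bit is 1, so multiply 4·4 = 16 ≡ 4 (mod 12).
  bit 3 = 0: square 4^2 = 16 ≡ 4 (mod 12).
Final value: 4^6 ≡ 4 (mod 12).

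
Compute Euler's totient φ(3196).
φ(3196) = 1472

φ is multiplicative, with φ(p^e) = p^e − p^(e−1). Factorise 3196 = 2^2 · 17 · 47. Then
  φ(3196) = (2^2 − 2^1) · (17 − 1) · (47 − 1) = 2 · 16 · 46 = 1472.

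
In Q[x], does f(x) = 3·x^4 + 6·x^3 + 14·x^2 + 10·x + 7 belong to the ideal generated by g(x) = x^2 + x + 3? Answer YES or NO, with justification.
NO

In Q[x] the ideal (g) consists of all multiples of g, so f ∈ (g) iff g | f, i.e. iff the remainder of f on division by g is 0. Divide f by g (g is monic, so eliminate the leading term of the running remainder at each step):
  leading term 3·x^4: subtract (3·x^2)·g(x) = 3·x^4 + 3·x^3 + 9·x^2, leaving 3·x^3 + 5·x^2 + 10·x + 7
  leading term 3·x^3: subtract (3·x)·g(x) = 3·x^3 + 3·x^2 + 9·x, leaving 2·x^2 + x + 7
  leading term 2·x^2: subtract (2)·g(x) = 2·x^2 + 2·x + 6, leaving 1 - x
The remainder r(x) = 1 - x ≠ 0 (and deg r < deg g), so g ∤ f, i.e. f ∉ (g).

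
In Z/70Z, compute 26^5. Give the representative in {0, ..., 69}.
66

Use repeated squaring. Binary(5) = 101. Walk through the bits of the exponent 5 left-to-right: at each bit after the leading one, square the running value, then multiply by 26 if the bit is 1 (always reducing mod 70):
  bit 1 = 1 (leading): start with 26.
  bit 2 = 0: square 26^2 = 676 ≡ 46 (mod 70).
  bit 3 = 1: square 46^2 = 2116 ≡ 16; bit is 1, so multiply 16·26 = 416 ≡ 66 (mod 70).
Final value: 26^5 ≡ 66 (mod 70).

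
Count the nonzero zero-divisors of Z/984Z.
Z/984Z has 663 nonzero zero-divisors

In Z/984Z each nonzero element is either a unit (gcd with 984 is 1) or a zero-divisor (gcd > 1). The number of units is φ(984): factorise 984 = 2^3 · 3 · 41, so φ(984) = (2^3 − 2^2) · (3 − 1) · (41 − 1) = 4 · 2 · 40 = 320. The nonzero elements number 984 − 1 = 983. Hence the nonzero zero-divisors number 983 − 320 = 663.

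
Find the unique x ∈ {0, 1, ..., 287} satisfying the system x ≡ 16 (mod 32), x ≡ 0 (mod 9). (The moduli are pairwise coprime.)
The moduli 32, 9 are pairwise coprime, so by the CRT there is a unique solution mod 32·9 = 288.
Solve by successive substitution. Start with x ≡ 16 (mod 32).
  Combine with x ≡ 0 (mod 9): write x = 16 + 32·t and require 16 + 32·t ≡ 0 (mod 9), i.e. 32·t ≡ 0 − 16 ≡ 2 (mod 9). Since 32^(−1) ≡ 2 (mod 9) (32 ≡ 5 (mod 9)), t ≡ 2·2 ≡ 4 (mod 9). So x ≡ 16 + 32·4 = 144 (mod 288).
Unique solution in [0, 288): x = 144.

Final answer: x ≡ 144 (mod 288); the representative in [0, 288) is 144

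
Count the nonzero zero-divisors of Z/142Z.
Z/142Z has 71 nonzero zero-divisors

In Z/142Z each nonzero element is either a unit (gcd with 142 is 1) or a zero-divisor (gcd > 1). The number of units is φ(142): factorise 142 = 2 · 71, so φ(142) = (2 − 1) · (71 − 1) = 1 · 70 = 70. The nonzero elements number 142 − 1 = 141. Hence the nonzero zero-divisors number 141 − 70 = 71.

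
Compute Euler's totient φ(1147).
φ is multiplicative, with φ(p^e) = p^e − p^(e−1). Factorise 1147 = 31 · 37. Then
  φ(1147) = (31 − 1) · (37 − 1) = 30 · 36 = 1080.

Final answer: φ(1147) = 1080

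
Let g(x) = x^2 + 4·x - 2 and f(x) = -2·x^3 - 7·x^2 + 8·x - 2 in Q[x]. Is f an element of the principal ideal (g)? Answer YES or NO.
YES

In Q[x] the ideal (g) consists of all multiples of g, so f ∈ (g) iff g | f, i.e. iff the remainder of f on division by g is 0. Divide f by g (g is monic, so eliminate the leading term of the running remainder at each step):
  leading term -2·x^3: subtract (-2·x)·g(x) = -2·x^3 - 8·x^2 + 4·x, leaving x^2 + 4·x - 2
  leading term x^2: subtract (1)·g(x) = x^2 + 4·x - 2, leaving 0
The remainder is 0, so f(x) = g(x) · h(x) with h(x) = 1 - 2·x. Hence g | f, i.e. f ∈ (g).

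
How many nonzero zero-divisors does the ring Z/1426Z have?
In Z/1426Z each nonzero element is either a unit (gcd with 1426 is 1) or a zero-divisor (gcd > 1). The number of units is φ(1426): factorise 1426 = 2 · 23 · 31, so φ(1426) = (2 − 1) · (23 − 1) · (31 − 1) = 1 · 22 · 30 = 660. The nonzero elements number 1426 − 1 = 1425. Hence the nonzero zero-divisors number 1425 − 660 = 765.

Final answer: Z/1426Z has 765 nonzero zero-divisors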